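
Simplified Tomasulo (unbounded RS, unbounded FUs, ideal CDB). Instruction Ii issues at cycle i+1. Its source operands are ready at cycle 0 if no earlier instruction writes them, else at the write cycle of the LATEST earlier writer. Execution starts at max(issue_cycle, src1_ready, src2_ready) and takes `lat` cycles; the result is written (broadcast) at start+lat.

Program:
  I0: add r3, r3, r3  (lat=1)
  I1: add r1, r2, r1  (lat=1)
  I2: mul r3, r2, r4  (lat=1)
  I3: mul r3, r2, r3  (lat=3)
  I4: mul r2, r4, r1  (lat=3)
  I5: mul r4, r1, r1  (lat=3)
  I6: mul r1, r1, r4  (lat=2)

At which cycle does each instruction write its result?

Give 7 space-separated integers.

I0 add r3: issue@1 deps=(None,None) exec_start@1 write@2
I1 add r1: issue@2 deps=(None,None) exec_start@2 write@3
I2 mul r3: issue@3 deps=(None,None) exec_start@3 write@4
I3 mul r3: issue@4 deps=(None,2) exec_start@4 write@7
I4 mul r2: issue@5 deps=(None,1) exec_start@5 write@8
I5 mul r4: issue@6 deps=(1,1) exec_start@6 write@9
I6 mul r1: issue@7 deps=(1,5) exec_start@9 write@11

Answer: 2 3 4 7 8 9 11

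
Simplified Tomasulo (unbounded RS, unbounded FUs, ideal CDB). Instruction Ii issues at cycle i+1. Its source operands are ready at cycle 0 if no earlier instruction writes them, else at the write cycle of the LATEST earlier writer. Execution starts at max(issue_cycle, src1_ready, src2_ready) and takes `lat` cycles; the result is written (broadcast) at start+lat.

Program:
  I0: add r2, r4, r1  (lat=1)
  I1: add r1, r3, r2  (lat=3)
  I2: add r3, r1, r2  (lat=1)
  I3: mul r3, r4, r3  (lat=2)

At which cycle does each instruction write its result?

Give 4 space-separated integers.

Answer: 2 5 6 8

Derivation:
I0 add r2: issue@1 deps=(None,None) exec_start@1 write@2
I1 add r1: issue@2 deps=(None,0) exec_start@2 write@5
I2 add r3: issue@3 deps=(1,0) exec_start@5 write@6
I3 mul r3: issue@4 deps=(None,2) exec_start@6 write@8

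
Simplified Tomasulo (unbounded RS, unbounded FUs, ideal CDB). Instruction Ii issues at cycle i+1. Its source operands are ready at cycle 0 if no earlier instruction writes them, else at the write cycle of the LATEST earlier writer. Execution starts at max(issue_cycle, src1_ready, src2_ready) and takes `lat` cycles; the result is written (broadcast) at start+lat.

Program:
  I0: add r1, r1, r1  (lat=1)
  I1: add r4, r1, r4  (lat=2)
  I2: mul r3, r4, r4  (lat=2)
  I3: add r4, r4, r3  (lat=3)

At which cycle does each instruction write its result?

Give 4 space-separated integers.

Answer: 2 4 6 9

Derivation:
I0 add r1: issue@1 deps=(None,None) exec_start@1 write@2
I1 add r4: issue@2 deps=(0,None) exec_start@2 write@4
I2 mul r3: issue@3 deps=(1,1) exec_start@4 write@6
I3 add r4: issue@4 deps=(1,2) exec_start@6 write@9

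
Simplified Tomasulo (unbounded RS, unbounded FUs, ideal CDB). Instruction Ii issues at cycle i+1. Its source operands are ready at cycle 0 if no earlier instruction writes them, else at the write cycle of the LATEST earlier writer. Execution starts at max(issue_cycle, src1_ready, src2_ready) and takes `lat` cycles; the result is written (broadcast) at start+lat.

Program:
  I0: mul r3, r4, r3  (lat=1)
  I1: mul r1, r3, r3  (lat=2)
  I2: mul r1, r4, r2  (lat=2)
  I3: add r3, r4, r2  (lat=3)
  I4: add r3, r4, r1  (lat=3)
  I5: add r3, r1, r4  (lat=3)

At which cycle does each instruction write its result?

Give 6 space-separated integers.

Answer: 2 4 5 7 8 9

Derivation:
I0 mul r3: issue@1 deps=(None,None) exec_start@1 write@2
I1 mul r1: issue@2 deps=(0,0) exec_start@2 write@4
I2 mul r1: issue@3 deps=(None,None) exec_start@3 write@5
I3 add r3: issue@4 deps=(None,None) exec_start@4 write@7
I4 add r3: issue@5 deps=(None,2) exec_start@5 write@8
I5 add r3: issue@6 deps=(2,None) exec_start@6 write@9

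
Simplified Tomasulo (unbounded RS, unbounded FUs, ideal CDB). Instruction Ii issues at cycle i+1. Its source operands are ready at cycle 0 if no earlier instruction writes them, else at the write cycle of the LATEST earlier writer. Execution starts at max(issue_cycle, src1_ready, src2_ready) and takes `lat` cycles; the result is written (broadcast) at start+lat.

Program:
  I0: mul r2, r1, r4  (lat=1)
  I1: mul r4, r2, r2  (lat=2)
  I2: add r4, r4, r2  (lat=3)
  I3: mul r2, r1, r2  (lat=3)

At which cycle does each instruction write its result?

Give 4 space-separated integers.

I0 mul r2: issue@1 deps=(None,None) exec_start@1 write@2
I1 mul r4: issue@2 deps=(0,0) exec_start@2 write@4
I2 add r4: issue@3 deps=(1,0) exec_start@4 write@7
I3 mul r2: issue@4 deps=(None,0) exec_start@4 write@7

Answer: 2 4 7 7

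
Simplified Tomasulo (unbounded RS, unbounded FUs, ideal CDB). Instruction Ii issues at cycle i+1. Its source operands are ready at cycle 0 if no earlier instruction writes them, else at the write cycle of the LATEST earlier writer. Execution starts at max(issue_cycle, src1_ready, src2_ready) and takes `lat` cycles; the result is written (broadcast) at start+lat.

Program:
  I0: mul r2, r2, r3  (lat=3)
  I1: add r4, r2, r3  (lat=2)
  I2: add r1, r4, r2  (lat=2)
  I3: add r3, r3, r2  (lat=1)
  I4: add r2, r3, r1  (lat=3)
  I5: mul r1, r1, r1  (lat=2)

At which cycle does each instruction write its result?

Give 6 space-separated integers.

I0 mul r2: issue@1 deps=(None,None) exec_start@1 write@4
I1 add r4: issue@2 deps=(0,None) exec_start@4 write@6
I2 add r1: issue@3 deps=(1,0) exec_start@6 write@8
I3 add r3: issue@4 deps=(None,0) exec_start@4 write@5
I4 add r2: issue@5 deps=(3,2) exec_start@8 write@11
I5 mul r1: issue@6 deps=(2,2) exec_start@8 write@10

Answer: 4 6 8 5 11 10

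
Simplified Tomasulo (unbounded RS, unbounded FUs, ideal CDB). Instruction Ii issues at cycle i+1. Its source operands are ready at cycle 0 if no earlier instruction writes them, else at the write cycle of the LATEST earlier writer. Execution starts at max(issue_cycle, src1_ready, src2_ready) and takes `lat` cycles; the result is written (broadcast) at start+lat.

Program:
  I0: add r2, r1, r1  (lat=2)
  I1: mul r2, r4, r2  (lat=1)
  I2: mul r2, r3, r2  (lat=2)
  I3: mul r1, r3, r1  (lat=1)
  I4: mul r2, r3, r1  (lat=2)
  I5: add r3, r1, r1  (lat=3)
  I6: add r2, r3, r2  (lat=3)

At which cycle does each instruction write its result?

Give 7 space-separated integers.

I0 add r2: issue@1 deps=(None,None) exec_start@1 write@3
I1 mul r2: issue@2 deps=(None,0) exec_start@3 write@4
I2 mul r2: issue@3 deps=(None,1) exec_start@4 write@6
I3 mul r1: issue@4 deps=(None,None) exec_start@4 write@5
I4 mul r2: issue@5 deps=(None,3) exec_start@5 write@7
I5 add r3: issue@6 deps=(3,3) exec_start@6 write@9
I6 add r2: issue@7 deps=(5,4) exec_start@9 write@12

Answer: 3 4 6 5 7 9 12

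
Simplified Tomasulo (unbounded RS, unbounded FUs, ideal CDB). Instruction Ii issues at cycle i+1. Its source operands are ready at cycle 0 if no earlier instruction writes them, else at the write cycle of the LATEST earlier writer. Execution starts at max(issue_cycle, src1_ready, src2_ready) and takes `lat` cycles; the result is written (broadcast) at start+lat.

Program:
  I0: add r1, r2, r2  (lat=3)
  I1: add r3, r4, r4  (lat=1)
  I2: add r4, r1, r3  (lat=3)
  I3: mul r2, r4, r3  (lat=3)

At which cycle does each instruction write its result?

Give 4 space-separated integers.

I0 add r1: issue@1 deps=(None,None) exec_start@1 write@4
I1 add r3: issue@2 deps=(None,None) exec_start@2 write@3
I2 add r4: issue@3 deps=(0,1) exec_start@4 write@7
I3 mul r2: issue@4 deps=(2,1) exec_start@7 write@10

Answer: 4 3 7 10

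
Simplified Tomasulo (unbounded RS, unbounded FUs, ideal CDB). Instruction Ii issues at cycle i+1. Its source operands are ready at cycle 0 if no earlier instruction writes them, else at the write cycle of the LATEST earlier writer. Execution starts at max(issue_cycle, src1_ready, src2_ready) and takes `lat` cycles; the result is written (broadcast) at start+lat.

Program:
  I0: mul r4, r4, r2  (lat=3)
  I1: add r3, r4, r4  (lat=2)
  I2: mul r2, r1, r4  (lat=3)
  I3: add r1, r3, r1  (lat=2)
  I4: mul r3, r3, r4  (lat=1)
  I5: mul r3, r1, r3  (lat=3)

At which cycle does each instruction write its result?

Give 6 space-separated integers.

Answer: 4 6 7 8 7 11

Derivation:
I0 mul r4: issue@1 deps=(None,None) exec_start@1 write@4
I1 add r3: issue@2 deps=(0,0) exec_start@4 write@6
I2 mul r2: issue@3 deps=(None,0) exec_start@4 write@7
I3 add r1: issue@4 deps=(1,None) exec_start@6 write@8
I4 mul r3: issue@5 deps=(1,0) exec_start@6 write@7
I5 mul r3: issue@6 deps=(3,4) exec_start@8 write@11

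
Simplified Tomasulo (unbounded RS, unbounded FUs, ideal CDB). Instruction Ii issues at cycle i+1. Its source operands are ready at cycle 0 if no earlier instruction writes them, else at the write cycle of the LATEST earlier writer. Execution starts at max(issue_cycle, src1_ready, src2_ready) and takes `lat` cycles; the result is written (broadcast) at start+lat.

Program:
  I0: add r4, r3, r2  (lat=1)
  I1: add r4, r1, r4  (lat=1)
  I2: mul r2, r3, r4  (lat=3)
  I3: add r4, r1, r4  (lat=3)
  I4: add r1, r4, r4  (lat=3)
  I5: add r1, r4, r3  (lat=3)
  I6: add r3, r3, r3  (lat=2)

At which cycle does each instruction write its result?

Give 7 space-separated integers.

I0 add r4: issue@1 deps=(None,None) exec_start@1 write@2
I1 add r4: issue@2 deps=(None,0) exec_start@2 write@3
I2 mul r2: issue@3 deps=(None,1) exec_start@3 write@6
I3 add r4: issue@4 deps=(None,1) exec_start@4 write@7
I4 add r1: issue@5 deps=(3,3) exec_start@7 write@10
I5 add r1: issue@6 deps=(3,None) exec_start@7 write@10
I6 add r3: issue@7 deps=(None,None) exec_start@7 write@9

Answer: 2 3 6 7 10 10 9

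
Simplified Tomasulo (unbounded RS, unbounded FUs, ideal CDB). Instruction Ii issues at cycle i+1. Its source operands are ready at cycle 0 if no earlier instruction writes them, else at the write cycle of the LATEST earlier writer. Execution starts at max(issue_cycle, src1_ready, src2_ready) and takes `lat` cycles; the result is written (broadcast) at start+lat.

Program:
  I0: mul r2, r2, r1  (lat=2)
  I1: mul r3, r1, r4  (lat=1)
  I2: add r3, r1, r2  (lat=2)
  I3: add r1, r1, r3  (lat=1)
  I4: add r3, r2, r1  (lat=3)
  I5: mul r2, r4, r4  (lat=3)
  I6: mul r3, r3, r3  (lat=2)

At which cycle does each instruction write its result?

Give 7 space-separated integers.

Answer: 3 3 5 6 9 9 11

Derivation:
I0 mul r2: issue@1 deps=(None,None) exec_start@1 write@3
I1 mul r3: issue@2 deps=(None,None) exec_start@2 write@3
I2 add r3: issue@3 deps=(None,0) exec_start@3 write@5
I3 add r1: issue@4 deps=(None,2) exec_start@5 write@6
I4 add r3: issue@5 deps=(0,3) exec_start@6 write@9
I5 mul r2: issue@6 deps=(None,None) exec_start@6 write@9
I6 mul r3: issue@7 deps=(4,4) exec_start@9 write@11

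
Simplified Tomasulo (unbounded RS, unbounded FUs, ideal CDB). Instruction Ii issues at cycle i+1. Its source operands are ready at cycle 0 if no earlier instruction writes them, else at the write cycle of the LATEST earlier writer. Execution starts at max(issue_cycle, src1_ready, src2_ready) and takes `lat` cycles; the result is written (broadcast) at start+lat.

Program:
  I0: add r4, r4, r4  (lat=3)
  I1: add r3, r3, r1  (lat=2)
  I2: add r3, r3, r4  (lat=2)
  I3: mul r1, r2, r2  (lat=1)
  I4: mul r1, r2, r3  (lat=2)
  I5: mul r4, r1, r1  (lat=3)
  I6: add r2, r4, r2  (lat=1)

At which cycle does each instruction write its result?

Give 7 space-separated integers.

I0 add r4: issue@1 deps=(None,None) exec_start@1 write@4
I1 add r3: issue@2 deps=(None,None) exec_start@2 write@4
I2 add r3: issue@3 deps=(1,0) exec_start@4 write@6
I3 mul r1: issue@4 deps=(None,None) exec_start@4 write@5
I4 mul r1: issue@5 deps=(None,2) exec_start@6 write@8
I5 mul r4: issue@6 deps=(4,4) exec_start@8 write@11
I6 add r2: issue@7 deps=(5,None) exec_start@11 write@12

Answer: 4 4 6 5 8 11 12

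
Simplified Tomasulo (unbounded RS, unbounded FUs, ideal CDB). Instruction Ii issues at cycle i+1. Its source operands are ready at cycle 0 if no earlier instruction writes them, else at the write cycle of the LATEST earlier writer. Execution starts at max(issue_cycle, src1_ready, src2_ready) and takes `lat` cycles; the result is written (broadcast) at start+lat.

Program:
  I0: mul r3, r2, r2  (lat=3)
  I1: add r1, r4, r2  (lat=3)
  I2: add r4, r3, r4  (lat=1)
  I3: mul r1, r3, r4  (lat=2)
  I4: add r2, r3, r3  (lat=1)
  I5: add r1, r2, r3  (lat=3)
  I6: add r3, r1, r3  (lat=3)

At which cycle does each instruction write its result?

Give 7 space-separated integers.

I0 mul r3: issue@1 deps=(None,None) exec_start@1 write@4
I1 add r1: issue@2 deps=(None,None) exec_start@2 write@5
I2 add r4: issue@3 deps=(0,None) exec_start@4 write@5
I3 mul r1: issue@4 deps=(0,2) exec_start@5 write@7
I4 add r2: issue@5 deps=(0,0) exec_start@5 write@6
I5 add r1: issue@6 deps=(4,0) exec_start@6 write@9
I6 add r3: issue@7 deps=(5,0) exec_start@9 write@12

Answer: 4 5 5 7 6 9 12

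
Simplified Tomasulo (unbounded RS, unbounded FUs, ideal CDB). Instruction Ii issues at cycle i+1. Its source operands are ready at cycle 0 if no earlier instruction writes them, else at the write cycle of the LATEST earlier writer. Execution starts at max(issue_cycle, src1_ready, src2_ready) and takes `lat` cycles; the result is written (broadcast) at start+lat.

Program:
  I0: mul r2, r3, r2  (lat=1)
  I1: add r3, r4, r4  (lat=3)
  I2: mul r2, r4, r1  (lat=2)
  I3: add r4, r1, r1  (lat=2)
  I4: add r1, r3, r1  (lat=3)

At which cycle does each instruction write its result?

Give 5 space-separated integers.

I0 mul r2: issue@1 deps=(None,None) exec_start@1 write@2
I1 add r3: issue@2 deps=(None,None) exec_start@2 write@5
I2 mul r2: issue@3 deps=(None,None) exec_start@3 write@5
I3 add r4: issue@4 deps=(None,None) exec_start@4 write@6
I4 add r1: issue@5 deps=(1,None) exec_start@5 write@8

Answer: 2 5 5 6 8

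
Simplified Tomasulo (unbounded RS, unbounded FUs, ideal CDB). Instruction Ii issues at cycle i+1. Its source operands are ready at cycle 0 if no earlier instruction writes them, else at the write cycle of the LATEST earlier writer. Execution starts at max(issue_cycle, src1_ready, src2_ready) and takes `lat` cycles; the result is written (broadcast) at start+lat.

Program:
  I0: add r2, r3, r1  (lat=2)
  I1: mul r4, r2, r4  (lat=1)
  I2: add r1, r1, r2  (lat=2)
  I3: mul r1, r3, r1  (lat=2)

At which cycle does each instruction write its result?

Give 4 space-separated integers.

I0 add r2: issue@1 deps=(None,None) exec_start@1 write@3
I1 mul r4: issue@2 deps=(0,None) exec_start@3 write@4
I2 add r1: issue@3 deps=(None,0) exec_start@3 write@5
I3 mul r1: issue@4 deps=(None,2) exec_start@5 write@7

Answer: 3 4 5 7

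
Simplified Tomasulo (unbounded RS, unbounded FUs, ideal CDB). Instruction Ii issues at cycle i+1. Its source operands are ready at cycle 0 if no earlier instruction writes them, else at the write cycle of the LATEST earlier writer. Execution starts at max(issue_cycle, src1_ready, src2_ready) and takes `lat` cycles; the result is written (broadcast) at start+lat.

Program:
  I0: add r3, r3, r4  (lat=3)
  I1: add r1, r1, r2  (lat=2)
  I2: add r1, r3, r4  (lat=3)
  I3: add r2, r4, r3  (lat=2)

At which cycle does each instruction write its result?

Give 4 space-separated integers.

Answer: 4 4 7 6

Derivation:
I0 add r3: issue@1 deps=(None,None) exec_start@1 write@4
I1 add r1: issue@2 deps=(None,None) exec_start@2 write@4
I2 add r1: issue@3 deps=(0,None) exec_start@4 write@7
I3 add r2: issue@4 deps=(None,0) exec_start@4 write@6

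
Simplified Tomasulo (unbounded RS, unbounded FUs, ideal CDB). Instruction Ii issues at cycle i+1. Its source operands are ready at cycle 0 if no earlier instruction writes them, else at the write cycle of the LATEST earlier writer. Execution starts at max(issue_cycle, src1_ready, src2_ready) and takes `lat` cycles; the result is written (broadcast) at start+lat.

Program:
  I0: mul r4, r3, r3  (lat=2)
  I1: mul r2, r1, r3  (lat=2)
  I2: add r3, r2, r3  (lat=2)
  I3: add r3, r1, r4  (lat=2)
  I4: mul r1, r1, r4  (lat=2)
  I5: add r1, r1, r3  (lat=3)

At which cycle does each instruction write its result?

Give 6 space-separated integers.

I0 mul r4: issue@1 deps=(None,None) exec_start@1 write@3
I1 mul r2: issue@2 deps=(None,None) exec_start@2 write@4
I2 add r3: issue@3 deps=(1,None) exec_start@4 write@6
I3 add r3: issue@4 deps=(None,0) exec_start@4 write@6
I4 mul r1: issue@5 deps=(None,0) exec_start@5 write@7
I5 add r1: issue@6 deps=(4,3) exec_start@7 write@10

Answer: 3 4 6 6 7 10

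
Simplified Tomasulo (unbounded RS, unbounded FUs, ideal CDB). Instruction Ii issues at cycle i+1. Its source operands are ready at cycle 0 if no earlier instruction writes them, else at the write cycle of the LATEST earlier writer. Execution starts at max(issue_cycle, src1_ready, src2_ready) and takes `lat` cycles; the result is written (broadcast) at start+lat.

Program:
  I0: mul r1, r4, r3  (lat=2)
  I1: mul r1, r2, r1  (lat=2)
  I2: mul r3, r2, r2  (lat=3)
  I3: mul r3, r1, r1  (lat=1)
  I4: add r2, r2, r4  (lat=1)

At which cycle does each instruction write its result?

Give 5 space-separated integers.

Answer: 3 5 6 6 6

Derivation:
I0 mul r1: issue@1 deps=(None,None) exec_start@1 write@3
I1 mul r1: issue@2 deps=(None,0) exec_start@3 write@5
I2 mul r3: issue@3 deps=(None,None) exec_start@3 write@6
I3 mul r3: issue@4 deps=(1,1) exec_start@5 write@6
I4 add r2: issue@5 deps=(None,None) exec_start@5 write@6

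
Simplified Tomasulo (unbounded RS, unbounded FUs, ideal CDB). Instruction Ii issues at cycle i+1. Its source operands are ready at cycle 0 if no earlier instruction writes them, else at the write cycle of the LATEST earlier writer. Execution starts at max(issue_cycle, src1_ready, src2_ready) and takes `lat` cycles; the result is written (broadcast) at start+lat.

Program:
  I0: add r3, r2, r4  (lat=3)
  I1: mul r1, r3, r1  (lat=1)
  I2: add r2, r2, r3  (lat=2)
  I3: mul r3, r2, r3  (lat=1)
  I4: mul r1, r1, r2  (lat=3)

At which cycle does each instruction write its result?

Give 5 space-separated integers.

Answer: 4 5 6 7 9

Derivation:
I0 add r3: issue@1 deps=(None,None) exec_start@1 write@4
I1 mul r1: issue@2 deps=(0,None) exec_start@4 write@5
I2 add r2: issue@3 deps=(None,0) exec_start@4 write@6
I3 mul r3: issue@4 deps=(2,0) exec_start@6 write@7
I4 mul r1: issue@5 deps=(1,2) exec_start@6 write@9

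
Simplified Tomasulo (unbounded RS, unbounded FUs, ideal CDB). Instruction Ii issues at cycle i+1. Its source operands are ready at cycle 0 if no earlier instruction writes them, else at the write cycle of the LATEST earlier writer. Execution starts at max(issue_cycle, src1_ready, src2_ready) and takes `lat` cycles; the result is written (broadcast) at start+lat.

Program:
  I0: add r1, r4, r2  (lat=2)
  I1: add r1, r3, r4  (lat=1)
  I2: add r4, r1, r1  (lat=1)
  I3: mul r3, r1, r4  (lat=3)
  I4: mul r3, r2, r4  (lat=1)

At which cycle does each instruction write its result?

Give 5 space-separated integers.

Answer: 3 3 4 7 6

Derivation:
I0 add r1: issue@1 deps=(None,None) exec_start@1 write@3
I1 add r1: issue@2 deps=(None,None) exec_start@2 write@3
I2 add r4: issue@3 deps=(1,1) exec_start@3 write@4
I3 mul r3: issue@4 deps=(1,2) exec_start@4 write@7
I4 mul r3: issue@5 deps=(None,2) exec_start@5 write@6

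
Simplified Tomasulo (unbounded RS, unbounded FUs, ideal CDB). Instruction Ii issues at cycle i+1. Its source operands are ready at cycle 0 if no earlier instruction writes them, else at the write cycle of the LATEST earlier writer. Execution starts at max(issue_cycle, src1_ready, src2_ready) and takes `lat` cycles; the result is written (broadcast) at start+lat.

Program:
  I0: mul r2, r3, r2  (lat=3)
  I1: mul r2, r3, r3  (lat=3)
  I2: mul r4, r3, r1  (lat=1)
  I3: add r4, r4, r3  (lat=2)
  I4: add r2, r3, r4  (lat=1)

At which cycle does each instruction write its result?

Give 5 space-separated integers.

Answer: 4 5 4 6 7

Derivation:
I0 mul r2: issue@1 deps=(None,None) exec_start@1 write@4
I1 mul r2: issue@2 deps=(None,None) exec_start@2 write@5
I2 mul r4: issue@3 deps=(None,None) exec_start@3 write@4
I3 add r4: issue@4 deps=(2,None) exec_start@4 write@6
I4 add r2: issue@5 deps=(None,3) exec_start@6 write@7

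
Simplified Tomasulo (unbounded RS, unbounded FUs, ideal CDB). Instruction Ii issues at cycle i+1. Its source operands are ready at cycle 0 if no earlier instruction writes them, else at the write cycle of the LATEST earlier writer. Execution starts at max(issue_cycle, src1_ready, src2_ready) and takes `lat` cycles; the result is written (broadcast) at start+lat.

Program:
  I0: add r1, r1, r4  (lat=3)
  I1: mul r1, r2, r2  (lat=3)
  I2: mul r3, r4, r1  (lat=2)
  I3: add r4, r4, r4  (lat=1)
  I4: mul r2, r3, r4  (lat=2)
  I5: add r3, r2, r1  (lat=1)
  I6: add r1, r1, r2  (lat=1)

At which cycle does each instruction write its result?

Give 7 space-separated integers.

I0 add r1: issue@1 deps=(None,None) exec_start@1 write@4
I1 mul r1: issue@2 deps=(None,None) exec_start@2 write@5
I2 mul r3: issue@3 deps=(None,1) exec_start@5 write@7
I3 add r4: issue@4 deps=(None,None) exec_start@4 write@5
I4 mul r2: issue@5 deps=(2,3) exec_start@7 write@9
I5 add r3: issue@6 deps=(4,1) exec_start@9 write@10
I6 add r1: issue@7 deps=(1,4) exec_start@9 write@10

Answer: 4 5 7 5 9 10 10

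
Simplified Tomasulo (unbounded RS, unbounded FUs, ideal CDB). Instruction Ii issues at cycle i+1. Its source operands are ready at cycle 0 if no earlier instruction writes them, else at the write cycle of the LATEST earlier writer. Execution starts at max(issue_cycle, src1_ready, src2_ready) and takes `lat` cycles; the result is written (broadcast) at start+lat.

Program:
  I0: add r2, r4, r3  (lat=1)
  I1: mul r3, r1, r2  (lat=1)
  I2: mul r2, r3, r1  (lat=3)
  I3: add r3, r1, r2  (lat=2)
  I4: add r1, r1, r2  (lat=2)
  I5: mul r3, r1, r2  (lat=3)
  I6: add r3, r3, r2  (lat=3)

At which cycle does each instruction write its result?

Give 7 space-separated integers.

I0 add r2: issue@1 deps=(None,None) exec_start@1 write@2
I1 mul r3: issue@2 deps=(None,0) exec_start@2 write@3
I2 mul r2: issue@3 deps=(1,None) exec_start@3 write@6
I3 add r3: issue@4 deps=(None,2) exec_start@6 write@8
I4 add r1: issue@5 deps=(None,2) exec_start@6 write@8
I5 mul r3: issue@6 deps=(4,2) exec_start@8 write@11
I6 add r3: issue@7 deps=(5,2) exec_start@11 write@14

Answer: 2 3 6 8 8 11 14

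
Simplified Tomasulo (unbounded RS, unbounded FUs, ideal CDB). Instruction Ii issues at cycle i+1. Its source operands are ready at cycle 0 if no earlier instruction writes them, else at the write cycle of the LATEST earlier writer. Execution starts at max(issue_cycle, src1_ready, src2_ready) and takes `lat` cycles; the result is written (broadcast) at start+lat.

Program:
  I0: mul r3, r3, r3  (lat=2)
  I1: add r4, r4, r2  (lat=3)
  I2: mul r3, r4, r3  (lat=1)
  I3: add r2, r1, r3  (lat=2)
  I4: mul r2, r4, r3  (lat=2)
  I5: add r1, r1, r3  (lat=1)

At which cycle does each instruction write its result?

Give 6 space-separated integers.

Answer: 3 5 6 8 8 7

Derivation:
I0 mul r3: issue@1 deps=(None,None) exec_start@1 write@3
I1 add r4: issue@2 deps=(None,None) exec_start@2 write@5
I2 mul r3: issue@3 deps=(1,0) exec_start@5 write@6
I3 add r2: issue@4 deps=(None,2) exec_start@6 write@8
I4 mul r2: issue@5 deps=(1,2) exec_start@6 write@8
I5 add r1: issue@6 deps=(None,2) exec_start@6 write@7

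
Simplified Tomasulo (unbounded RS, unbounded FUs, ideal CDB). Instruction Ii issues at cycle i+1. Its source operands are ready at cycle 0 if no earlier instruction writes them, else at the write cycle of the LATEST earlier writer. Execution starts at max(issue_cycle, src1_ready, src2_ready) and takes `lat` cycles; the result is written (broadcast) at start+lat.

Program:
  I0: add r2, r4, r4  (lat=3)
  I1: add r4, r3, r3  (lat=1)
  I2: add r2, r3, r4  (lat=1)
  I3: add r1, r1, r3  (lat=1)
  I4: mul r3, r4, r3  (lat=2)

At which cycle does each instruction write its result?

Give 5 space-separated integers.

Answer: 4 3 4 5 7

Derivation:
I0 add r2: issue@1 deps=(None,None) exec_start@1 write@4
I1 add r4: issue@2 deps=(None,None) exec_start@2 write@3
I2 add r2: issue@3 deps=(None,1) exec_start@3 write@4
I3 add r1: issue@4 deps=(None,None) exec_start@4 write@5
I4 mul r3: issue@5 deps=(1,None) exec_start@5 write@7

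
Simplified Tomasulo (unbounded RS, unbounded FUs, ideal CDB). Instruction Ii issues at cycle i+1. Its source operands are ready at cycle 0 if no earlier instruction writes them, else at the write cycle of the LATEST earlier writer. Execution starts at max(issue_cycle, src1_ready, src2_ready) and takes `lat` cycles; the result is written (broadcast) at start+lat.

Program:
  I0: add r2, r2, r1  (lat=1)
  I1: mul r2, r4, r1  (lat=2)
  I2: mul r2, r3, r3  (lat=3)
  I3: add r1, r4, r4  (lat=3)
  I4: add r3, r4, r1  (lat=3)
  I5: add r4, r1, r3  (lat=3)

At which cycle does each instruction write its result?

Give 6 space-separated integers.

I0 add r2: issue@1 deps=(None,None) exec_start@1 write@2
I1 mul r2: issue@2 deps=(None,None) exec_start@2 write@4
I2 mul r2: issue@3 deps=(None,None) exec_start@3 write@6
I3 add r1: issue@4 deps=(None,None) exec_start@4 write@7
I4 add r3: issue@5 deps=(None,3) exec_start@7 write@10
I5 add r4: issue@6 deps=(3,4) exec_start@10 write@13

Answer: 2 4 6 7 10 13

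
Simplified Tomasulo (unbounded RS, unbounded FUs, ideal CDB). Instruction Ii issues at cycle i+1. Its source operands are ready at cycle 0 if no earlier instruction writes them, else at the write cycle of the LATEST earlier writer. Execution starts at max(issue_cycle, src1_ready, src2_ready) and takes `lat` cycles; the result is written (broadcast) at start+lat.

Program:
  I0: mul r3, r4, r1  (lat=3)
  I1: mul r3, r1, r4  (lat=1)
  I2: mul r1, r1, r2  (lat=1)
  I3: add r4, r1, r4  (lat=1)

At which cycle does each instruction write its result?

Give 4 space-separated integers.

I0 mul r3: issue@1 deps=(None,None) exec_start@1 write@4
I1 mul r3: issue@2 deps=(None,None) exec_start@2 write@3
I2 mul r1: issue@3 deps=(None,None) exec_start@3 write@4
I3 add r4: issue@4 deps=(2,None) exec_start@4 write@5

Answer: 4 3 4 5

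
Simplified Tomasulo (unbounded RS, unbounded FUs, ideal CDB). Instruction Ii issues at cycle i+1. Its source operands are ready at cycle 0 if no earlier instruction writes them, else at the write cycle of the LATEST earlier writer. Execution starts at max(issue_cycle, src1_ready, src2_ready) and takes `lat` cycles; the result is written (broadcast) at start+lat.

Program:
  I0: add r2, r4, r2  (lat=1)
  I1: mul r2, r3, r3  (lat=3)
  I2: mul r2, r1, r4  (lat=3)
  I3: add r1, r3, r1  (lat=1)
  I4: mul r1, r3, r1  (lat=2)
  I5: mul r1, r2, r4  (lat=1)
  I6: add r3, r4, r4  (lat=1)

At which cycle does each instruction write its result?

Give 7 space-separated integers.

Answer: 2 5 6 5 7 7 8

Derivation:
I0 add r2: issue@1 deps=(None,None) exec_start@1 write@2
I1 mul r2: issue@2 deps=(None,None) exec_start@2 write@5
I2 mul r2: issue@3 deps=(None,None) exec_start@3 write@6
I3 add r1: issue@4 deps=(None,None) exec_start@4 write@5
I4 mul r1: issue@5 deps=(None,3) exec_start@5 write@7
I5 mul r1: issue@6 deps=(2,None) exec_start@6 write@7
I6 add r3: issue@7 deps=(None,None) exec_start@7 write@8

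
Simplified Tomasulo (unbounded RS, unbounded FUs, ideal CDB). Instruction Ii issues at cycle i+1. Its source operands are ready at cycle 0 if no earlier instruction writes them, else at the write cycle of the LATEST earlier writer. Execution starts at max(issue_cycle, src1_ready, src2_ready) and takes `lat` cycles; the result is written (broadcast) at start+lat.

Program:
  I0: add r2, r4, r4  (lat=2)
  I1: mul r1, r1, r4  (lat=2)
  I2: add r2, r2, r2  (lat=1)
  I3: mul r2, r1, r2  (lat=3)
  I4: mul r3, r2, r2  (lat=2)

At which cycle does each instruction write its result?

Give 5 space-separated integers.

Answer: 3 4 4 7 9

Derivation:
I0 add r2: issue@1 deps=(None,None) exec_start@1 write@3
I1 mul r1: issue@2 deps=(None,None) exec_start@2 write@4
I2 add r2: issue@3 deps=(0,0) exec_start@3 write@4
I3 mul r2: issue@4 deps=(1,2) exec_start@4 write@7
I4 mul r3: issue@5 deps=(3,3) exec_start@7 write@9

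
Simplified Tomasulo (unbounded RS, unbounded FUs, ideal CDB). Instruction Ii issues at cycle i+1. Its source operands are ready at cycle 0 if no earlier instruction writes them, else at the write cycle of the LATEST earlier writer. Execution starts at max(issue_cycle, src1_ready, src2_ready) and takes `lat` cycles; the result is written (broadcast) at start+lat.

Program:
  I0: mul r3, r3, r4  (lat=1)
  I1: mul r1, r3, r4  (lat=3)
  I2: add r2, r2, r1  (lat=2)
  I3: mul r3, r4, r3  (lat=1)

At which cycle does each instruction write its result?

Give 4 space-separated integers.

I0 mul r3: issue@1 deps=(None,None) exec_start@1 write@2
I1 mul r1: issue@2 deps=(0,None) exec_start@2 write@5
I2 add r2: issue@3 deps=(None,1) exec_start@5 write@7
I3 mul r3: issue@4 deps=(None,0) exec_start@4 write@5

Answer: 2 5 7 5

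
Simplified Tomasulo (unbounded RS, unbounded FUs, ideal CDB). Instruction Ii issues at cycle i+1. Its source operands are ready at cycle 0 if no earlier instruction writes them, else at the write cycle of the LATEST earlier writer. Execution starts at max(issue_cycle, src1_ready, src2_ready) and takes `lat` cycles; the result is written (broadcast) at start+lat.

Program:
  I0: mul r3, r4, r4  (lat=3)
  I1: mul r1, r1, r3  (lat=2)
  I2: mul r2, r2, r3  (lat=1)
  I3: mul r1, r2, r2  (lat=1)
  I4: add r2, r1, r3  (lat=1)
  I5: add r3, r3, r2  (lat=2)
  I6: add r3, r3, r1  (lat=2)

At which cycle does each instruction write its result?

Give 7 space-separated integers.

Answer: 4 6 5 6 7 9 11

Derivation:
I0 mul r3: issue@1 deps=(None,None) exec_start@1 write@4
I1 mul r1: issue@2 deps=(None,0) exec_start@4 write@6
I2 mul r2: issue@3 deps=(None,0) exec_start@4 write@5
I3 mul r1: issue@4 deps=(2,2) exec_start@5 write@6
I4 add r2: issue@5 deps=(3,0) exec_start@6 write@7
I5 add r3: issue@6 deps=(0,4) exec_start@7 write@9
I6 add r3: issue@7 deps=(5,3) exec_start@9 write@11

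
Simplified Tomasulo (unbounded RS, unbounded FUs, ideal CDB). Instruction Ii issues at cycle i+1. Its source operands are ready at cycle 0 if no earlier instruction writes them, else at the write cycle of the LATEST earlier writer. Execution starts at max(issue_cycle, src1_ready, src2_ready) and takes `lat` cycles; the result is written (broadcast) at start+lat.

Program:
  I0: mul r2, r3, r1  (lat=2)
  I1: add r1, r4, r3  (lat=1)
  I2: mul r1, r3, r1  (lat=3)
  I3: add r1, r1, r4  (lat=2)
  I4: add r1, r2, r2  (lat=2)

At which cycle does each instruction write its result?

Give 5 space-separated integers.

I0 mul r2: issue@1 deps=(None,None) exec_start@1 write@3
I1 add r1: issue@2 deps=(None,None) exec_start@2 write@3
I2 mul r1: issue@3 deps=(None,1) exec_start@3 write@6
I3 add r1: issue@4 deps=(2,None) exec_start@6 write@8
I4 add r1: issue@5 deps=(0,0) exec_start@5 write@7

Answer: 3 3 6 8 7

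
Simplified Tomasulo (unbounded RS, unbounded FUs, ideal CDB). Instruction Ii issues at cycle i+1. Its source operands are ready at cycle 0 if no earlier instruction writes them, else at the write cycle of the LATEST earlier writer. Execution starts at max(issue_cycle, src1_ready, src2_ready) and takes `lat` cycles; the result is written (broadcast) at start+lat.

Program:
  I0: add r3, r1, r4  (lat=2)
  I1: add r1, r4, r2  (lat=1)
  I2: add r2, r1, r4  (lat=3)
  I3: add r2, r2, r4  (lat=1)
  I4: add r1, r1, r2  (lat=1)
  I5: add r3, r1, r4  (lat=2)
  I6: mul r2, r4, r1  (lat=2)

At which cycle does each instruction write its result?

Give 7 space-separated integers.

Answer: 3 3 6 7 8 10 10

Derivation:
I0 add r3: issue@1 deps=(None,None) exec_start@1 write@3
I1 add r1: issue@2 deps=(None,None) exec_start@2 write@3
I2 add r2: issue@3 deps=(1,None) exec_start@3 write@6
I3 add r2: issue@4 deps=(2,None) exec_start@6 write@7
I4 add r1: issue@5 deps=(1,3) exec_start@7 write@8
I5 add r3: issue@6 deps=(4,None) exec_start@8 write@10
I6 mul r2: issue@7 deps=(None,4) exec_start@8 write@10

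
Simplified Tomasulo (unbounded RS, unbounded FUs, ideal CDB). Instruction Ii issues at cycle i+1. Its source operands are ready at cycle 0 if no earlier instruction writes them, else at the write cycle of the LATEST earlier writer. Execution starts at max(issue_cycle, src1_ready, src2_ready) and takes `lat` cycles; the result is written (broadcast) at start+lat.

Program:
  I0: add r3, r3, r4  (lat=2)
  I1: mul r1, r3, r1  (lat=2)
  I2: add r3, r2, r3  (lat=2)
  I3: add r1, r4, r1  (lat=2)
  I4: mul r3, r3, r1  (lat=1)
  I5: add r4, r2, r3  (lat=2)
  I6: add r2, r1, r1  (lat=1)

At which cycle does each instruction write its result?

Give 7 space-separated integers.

I0 add r3: issue@1 deps=(None,None) exec_start@1 write@3
I1 mul r1: issue@2 deps=(0,None) exec_start@3 write@5
I2 add r3: issue@3 deps=(None,0) exec_start@3 write@5
I3 add r1: issue@4 deps=(None,1) exec_start@5 write@7
I4 mul r3: issue@5 deps=(2,3) exec_start@7 write@8
I5 add r4: issue@6 deps=(None,4) exec_start@8 write@10
I6 add r2: issue@7 deps=(3,3) exec_start@7 write@8

Answer: 3 5 5 7 8 10 8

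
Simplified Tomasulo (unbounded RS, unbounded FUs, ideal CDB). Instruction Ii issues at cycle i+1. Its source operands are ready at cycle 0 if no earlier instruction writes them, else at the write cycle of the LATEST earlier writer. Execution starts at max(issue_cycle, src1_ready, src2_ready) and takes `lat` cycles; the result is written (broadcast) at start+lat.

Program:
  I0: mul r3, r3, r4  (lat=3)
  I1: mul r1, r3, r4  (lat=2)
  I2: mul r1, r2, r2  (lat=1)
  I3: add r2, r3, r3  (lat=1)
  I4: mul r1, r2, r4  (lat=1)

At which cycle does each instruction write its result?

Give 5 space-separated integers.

Answer: 4 6 4 5 6

Derivation:
I0 mul r3: issue@1 deps=(None,None) exec_start@1 write@4
I1 mul r1: issue@2 deps=(0,None) exec_start@4 write@6
I2 mul r1: issue@3 deps=(None,None) exec_start@3 write@4
I3 add r2: issue@4 deps=(0,0) exec_start@4 write@5
I4 mul r1: issue@5 deps=(3,None) exec_start@5 write@6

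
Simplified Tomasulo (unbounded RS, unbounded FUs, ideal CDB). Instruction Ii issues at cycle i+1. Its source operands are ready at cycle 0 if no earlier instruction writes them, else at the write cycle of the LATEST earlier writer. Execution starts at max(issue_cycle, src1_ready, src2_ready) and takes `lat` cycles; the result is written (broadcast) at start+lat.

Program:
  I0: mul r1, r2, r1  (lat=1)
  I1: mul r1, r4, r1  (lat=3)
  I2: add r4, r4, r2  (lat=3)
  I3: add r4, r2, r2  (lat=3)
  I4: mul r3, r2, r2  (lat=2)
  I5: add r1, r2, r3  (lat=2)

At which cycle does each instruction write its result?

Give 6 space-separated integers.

I0 mul r1: issue@1 deps=(None,None) exec_start@1 write@2
I1 mul r1: issue@2 deps=(None,0) exec_start@2 write@5
I2 add r4: issue@3 deps=(None,None) exec_start@3 write@6
I3 add r4: issue@4 deps=(None,None) exec_start@4 write@7
I4 mul r3: issue@5 deps=(None,None) exec_start@5 write@7
I5 add r1: issue@6 deps=(None,4) exec_start@7 write@9

Answer: 2 5 6 7 7 9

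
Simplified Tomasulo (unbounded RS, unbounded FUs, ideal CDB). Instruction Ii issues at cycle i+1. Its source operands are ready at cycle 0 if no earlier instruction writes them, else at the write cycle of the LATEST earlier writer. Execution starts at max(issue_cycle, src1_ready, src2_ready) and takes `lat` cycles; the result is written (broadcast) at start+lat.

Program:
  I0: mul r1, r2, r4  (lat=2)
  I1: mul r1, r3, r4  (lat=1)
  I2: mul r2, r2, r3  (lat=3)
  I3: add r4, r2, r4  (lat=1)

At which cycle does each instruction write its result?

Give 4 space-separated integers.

I0 mul r1: issue@1 deps=(None,None) exec_start@1 write@3
I1 mul r1: issue@2 deps=(None,None) exec_start@2 write@3
I2 mul r2: issue@3 deps=(None,None) exec_start@3 write@6
I3 add r4: issue@4 deps=(2,None) exec_start@6 write@7

Answer: 3 3 6 7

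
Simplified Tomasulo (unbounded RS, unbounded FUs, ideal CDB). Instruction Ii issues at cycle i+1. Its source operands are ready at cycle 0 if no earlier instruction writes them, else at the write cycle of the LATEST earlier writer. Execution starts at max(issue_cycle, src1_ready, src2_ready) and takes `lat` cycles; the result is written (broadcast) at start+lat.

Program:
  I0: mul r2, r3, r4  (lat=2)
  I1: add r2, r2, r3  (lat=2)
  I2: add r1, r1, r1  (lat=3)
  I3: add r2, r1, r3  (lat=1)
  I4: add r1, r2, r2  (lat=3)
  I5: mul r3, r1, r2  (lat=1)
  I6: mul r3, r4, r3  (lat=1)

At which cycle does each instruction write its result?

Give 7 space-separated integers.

Answer: 3 5 6 7 10 11 12

Derivation:
I0 mul r2: issue@1 deps=(None,None) exec_start@1 write@3
I1 add r2: issue@2 deps=(0,None) exec_start@3 write@5
I2 add r1: issue@3 deps=(None,None) exec_start@3 write@6
I3 add r2: issue@4 deps=(2,None) exec_start@6 write@7
I4 add r1: issue@5 deps=(3,3) exec_start@7 write@10
I5 mul r3: issue@6 deps=(4,3) exec_start@10 write@11
I6 mul r3: issue@7 deps=(None,5) exec_start@11 write@12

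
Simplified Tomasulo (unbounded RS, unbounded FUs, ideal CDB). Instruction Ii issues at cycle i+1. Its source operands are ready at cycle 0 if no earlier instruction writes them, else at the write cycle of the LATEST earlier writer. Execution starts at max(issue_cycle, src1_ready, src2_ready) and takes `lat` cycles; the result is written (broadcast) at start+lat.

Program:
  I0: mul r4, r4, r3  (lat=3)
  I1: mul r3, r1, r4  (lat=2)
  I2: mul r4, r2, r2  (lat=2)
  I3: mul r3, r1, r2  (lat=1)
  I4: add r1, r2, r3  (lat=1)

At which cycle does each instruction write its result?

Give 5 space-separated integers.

I0 mul r4: issue@1 deps=(None,None) exec_start@1 write@4
I1 mul r3: issue@2 deps=(None,0) exec_start@4 write@6
I2 mul r4: issue@3 deps=(None,None) exec_start@3 write@5
I3 mul r3: issue@4 deps=(None,None) exec_start@4 write@5
I4 add r1: issue@5 deps=(None,3) exec_start@5 write@6

Answer: 4 6 5 5 6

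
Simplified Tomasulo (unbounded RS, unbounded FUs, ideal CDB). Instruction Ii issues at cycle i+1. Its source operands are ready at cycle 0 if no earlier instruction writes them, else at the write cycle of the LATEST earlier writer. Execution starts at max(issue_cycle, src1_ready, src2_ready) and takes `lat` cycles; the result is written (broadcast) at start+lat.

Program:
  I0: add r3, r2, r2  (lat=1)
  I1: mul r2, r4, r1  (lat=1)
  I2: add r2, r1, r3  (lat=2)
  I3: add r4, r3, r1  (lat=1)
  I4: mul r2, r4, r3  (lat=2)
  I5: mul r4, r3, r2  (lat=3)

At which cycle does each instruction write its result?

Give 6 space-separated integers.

I0 add r3: issue@1 deps=(None,None) exec_start@1 write@2
I1 mul r2: issue@2 deps=(None,None) exec_start@2 write@3
I2 add r2: issue@3 deps=(None,0) exec_start@3 write@5
I3 add r4: issue@4 deps=(0,None) exec_start@4 write@5
I4 mul r2: issue@5 deps=(3,0) exec_start@5 write@7
I5 mul r4: issue@6 deps=(0,4) exec_start@7 write@10

Answer: 2 3 5 5 7 10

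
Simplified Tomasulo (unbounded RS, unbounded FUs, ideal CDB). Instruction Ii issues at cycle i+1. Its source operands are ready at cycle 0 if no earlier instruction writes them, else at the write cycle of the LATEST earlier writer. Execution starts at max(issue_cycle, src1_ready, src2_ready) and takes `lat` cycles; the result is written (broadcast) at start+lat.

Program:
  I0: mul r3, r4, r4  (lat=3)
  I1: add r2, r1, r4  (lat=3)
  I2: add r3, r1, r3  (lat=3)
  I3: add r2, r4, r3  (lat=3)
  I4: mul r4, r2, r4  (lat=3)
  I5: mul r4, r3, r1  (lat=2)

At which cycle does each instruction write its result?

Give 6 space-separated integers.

I0 mul r3: issue@1 deps=(None,None) exec_start@1 write@4
I1 add r2: issue@2 deps=(None,None) exec_start@2 write@5
I2 add r3: issue@3 deps=(None,0) exec_start@4 write@7
I3 add r2: issue@4 deps=(None,2) exec_start@7 write@10
I4 mul r4: issue@5 deps=(3,None) exec_start@10 write@13
I5 mul r4: issue@6 deps=(2,None) exec_start@7 write@9

Answer: 4 5 7 10 13 9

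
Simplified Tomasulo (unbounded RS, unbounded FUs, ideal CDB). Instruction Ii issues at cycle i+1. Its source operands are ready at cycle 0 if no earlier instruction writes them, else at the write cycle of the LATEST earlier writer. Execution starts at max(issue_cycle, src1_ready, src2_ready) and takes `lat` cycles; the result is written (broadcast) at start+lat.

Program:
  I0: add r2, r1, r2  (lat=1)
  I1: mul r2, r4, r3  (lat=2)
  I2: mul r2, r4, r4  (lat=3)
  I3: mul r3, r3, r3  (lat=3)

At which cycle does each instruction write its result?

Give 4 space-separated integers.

I0 add r2: issue@1 deps=(None,None) exec_start@1 write@2
I1 mul r2: issue@2 deps=(None,None) exec_start@2 write@4
I2 mul r2: issue@3 deps=(None,None) exec_start@3 write@6
I3 mul r3: issue@4 deps=(None,None) exec_start@4 write@7

Answer: 2 4 6 7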